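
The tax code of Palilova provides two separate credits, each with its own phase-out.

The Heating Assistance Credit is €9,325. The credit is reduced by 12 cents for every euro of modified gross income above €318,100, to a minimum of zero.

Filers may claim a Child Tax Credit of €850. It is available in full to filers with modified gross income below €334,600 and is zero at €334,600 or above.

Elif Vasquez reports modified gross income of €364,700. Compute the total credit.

€3,733

Heating Assistance Credit: 12% of the €46,600 excess over €318,100 is €5,592; credit = €9,325 − €5,592 = €3,733.
Child Tax Credit: €364,700 meets or exceeds the €334,600 cutoff, so the credit is €0.
Total: €3,733 + €0 = €3,733.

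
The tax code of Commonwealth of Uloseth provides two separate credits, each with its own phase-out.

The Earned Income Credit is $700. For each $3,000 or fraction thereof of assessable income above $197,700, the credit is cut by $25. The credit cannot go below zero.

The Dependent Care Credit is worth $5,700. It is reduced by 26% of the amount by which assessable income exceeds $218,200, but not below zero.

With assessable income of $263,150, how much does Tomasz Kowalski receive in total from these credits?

$150

Earned Income Credit: income exceeds $197,700 by $65,450, which is 22 full-or-partial $3,000 increments; reduction = 22 × $25 = $550, leaving $150.
Dependent Care Credit: 26% of the $44,950 excess over $218,200 is $11,687 ≥ base, so the credit is $0.
Total: $150 + $0 = $150.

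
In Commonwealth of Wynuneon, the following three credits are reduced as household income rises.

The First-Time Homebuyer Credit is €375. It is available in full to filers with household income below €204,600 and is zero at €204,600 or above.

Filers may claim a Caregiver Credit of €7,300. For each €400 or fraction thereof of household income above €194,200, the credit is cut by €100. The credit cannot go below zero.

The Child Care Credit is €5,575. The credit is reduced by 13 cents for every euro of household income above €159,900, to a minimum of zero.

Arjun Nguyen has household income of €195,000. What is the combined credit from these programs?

€8,487

First-Time Homebuyer Credit: €195,000 is below the €204,600 cutoff, so the full €375 applies.
Caregiver Credit: income exceeds €194,200 by €800, which is 2 full-or-partial €400 increments; reduction = 2 × €100 = €200, leaving €7,100.
Child Care Credit: 13% of the €35,100 excess over €159,900 is €4,563; credit = €5,575 − €4,563 = €1,012.
Total: €375 + €7,100 + €1,012 = €8,487.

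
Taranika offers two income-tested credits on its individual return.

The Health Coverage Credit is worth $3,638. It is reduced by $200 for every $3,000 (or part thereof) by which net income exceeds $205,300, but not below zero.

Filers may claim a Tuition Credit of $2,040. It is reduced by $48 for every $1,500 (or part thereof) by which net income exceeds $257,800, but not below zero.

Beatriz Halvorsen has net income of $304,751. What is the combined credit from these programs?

Health Coverage Credit: income exceeds $205,300 by $99,451 → 34 increments × $200 = $6,800 ≥ base, so the credit is $0.
Tuition Credit: income exceeds $257,800 by $46,951, which is 32 full-or-partial $1,500 increments; reduction = 32 × $48 = $1,536, leaving $504.
Total: $0 + $504 = $504.

$504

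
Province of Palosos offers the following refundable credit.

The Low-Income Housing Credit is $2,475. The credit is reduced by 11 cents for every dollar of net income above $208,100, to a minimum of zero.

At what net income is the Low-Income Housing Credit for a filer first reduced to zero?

$230,600

The credit falls by 11% of each dollar above $208,100, so it reaches zero when the excess is $2,475 / 11% = $22,500: income = $208,100 + $22,500 = $230,600.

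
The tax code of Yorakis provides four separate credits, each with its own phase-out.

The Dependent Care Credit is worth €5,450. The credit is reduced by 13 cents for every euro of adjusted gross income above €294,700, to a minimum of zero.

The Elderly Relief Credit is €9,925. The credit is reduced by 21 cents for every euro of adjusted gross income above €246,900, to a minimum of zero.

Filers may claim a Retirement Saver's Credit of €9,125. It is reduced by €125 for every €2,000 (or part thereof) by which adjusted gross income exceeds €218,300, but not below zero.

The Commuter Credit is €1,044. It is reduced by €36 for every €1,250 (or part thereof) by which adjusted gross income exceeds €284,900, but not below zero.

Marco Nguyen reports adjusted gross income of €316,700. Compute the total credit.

Dependent Care Credit: 13% of the €22,000 excess over €294,700 is €2,860; credit = €5,450 − €2,860 = €2,590.
Elderly Relief Credit: 21% of the €69,800 excess over €246,900 is €14,658 ≥ base, so the credit is €0.
Retirement Saver's Credit: income exceeds €218,300 by €98,400, which is 50 full-or-partial €2,000 increments; reduction = 50 × €125 = €6,250, leaving €2,875.
Commuter Credit: income exceeds €284,900 by €31,800, which is 26 full-or-partial €1,250 increments; reduction = 26 × €36 = €936, leaving €108.
Total: €2,590 + €0 + €2,875 + €108 = €5,573.

€5,573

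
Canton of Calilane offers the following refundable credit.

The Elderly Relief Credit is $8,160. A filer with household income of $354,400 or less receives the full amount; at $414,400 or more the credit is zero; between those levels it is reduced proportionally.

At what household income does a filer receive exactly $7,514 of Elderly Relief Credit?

$7,514 is 7,514/8,160 of the full $8,160, so 646/8,160 of the $60,000 range has been used: income = $354,400 + $60,000 × 646/8,160 = $359,150.

$359,150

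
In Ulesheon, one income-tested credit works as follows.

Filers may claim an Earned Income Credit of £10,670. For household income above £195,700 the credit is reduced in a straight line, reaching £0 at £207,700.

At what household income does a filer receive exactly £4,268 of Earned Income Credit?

£202,900

£4,268 is 4,268/10,670 of the full £10,670, so 6,402/10,670 of the £12,000 range has been used: income = £195,700 + £12,000 × 6,402/10,670 = £202,900.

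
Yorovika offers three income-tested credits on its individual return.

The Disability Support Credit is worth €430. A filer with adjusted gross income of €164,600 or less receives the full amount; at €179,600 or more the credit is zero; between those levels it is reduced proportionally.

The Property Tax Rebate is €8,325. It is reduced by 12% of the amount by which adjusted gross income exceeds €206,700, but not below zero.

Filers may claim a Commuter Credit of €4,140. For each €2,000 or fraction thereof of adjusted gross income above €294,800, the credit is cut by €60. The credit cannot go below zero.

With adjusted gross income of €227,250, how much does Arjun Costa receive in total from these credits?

Disability Support Credit: €227,250 is at or above €179,600, so the credit is €0.
Property Tax Rebate: 12% of the €20,550 excess over €206,700 is €2,466; credit = €8,325 − €2,466 = €5,859.
Commuter Credit: €227,250 is at or below the €294,800 threshold, so the full €4,140 applies.
Total: €0 + €5,859 + €4,140 = €9,999.

€9,999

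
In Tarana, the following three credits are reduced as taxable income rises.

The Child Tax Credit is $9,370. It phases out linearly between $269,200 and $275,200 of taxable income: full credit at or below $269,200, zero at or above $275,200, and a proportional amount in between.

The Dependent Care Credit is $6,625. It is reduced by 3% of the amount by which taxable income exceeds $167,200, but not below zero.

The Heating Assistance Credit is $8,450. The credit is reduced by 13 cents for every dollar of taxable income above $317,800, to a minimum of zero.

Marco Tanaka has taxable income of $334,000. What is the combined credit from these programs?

$7,965

Child Tax Credit: $334,000 is at or above $275,200, so the credit is $0.
Dependent Care Credit: 3% of the $166,800 excess over $167,200 is $5,004; credit = $6,625 − $5,004 = $1,621.
Heating Assistance Credit: 13% of the $16,200 excess over $317,800 is $2,106; credit = $8,450 − $2,106 = $6,344.
Total: $0 + $1,621 + $6,344 = $7,965.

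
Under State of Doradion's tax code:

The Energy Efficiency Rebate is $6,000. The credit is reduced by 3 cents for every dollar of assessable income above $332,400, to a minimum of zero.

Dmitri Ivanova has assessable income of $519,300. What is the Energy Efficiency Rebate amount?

Energy Efficiency Rebate: 3% of the $186,900 excess over $332,400 is $5,607; credit = $6,000 − $5,607 = $393.

$393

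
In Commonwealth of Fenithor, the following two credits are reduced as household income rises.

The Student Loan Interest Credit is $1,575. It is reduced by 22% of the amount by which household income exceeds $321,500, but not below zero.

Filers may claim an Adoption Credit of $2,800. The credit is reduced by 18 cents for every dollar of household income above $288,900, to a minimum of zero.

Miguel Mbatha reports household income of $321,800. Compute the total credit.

$1,509

Student Loan Interest Credit: 22% of the $300 excess over $321,500 is $66; credit = $1,575 − $66 = $1,509.
Adoption Credit: 18% of the $32,900 excess over $288,900 is $5,922 ≥ base, so the credit is $0.
Total: $1,509 + $0 = $1,509.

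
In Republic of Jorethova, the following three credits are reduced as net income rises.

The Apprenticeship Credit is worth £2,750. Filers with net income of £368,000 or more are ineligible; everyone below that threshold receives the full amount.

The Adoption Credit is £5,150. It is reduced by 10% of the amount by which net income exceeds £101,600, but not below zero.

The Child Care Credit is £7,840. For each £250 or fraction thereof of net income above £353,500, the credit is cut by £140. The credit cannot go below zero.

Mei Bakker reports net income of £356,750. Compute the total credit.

Apprenticeship Credit: £356,750 is below the £368,000 cutoff, so the full £2,750 applies.
Adoption Credit: 10% of the £255,150 excess over £101,600 is £25,515 ≥ base, so the credit is £0.
Child Care Credit: income exceeds £353,500 by £3,250, which is 13 full-or-partial £250 increments; reduction = 13 × £140 = £1,820, leaving £6,020.
Total: £2,750 + £0 + £6,020 = £8,770.

£8,770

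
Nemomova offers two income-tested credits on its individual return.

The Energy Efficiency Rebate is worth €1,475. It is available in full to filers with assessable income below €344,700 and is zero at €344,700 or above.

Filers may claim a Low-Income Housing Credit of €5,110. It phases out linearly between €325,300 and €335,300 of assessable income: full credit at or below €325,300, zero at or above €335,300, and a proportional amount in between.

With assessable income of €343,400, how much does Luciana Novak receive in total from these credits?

Energy Efficiency Rebate: €343,400 is below the €344,700 cutoff, so the full €1,475 applies.
Low-Income Housing Credit: €343,400 is at or above €335,300, so the credit is €0.
Total: €1,475 + €0 = €1,475.

€1,475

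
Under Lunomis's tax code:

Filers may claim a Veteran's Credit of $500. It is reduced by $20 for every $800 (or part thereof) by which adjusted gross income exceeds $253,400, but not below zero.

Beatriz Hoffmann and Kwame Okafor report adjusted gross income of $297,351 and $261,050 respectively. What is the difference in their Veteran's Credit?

$300

Beatriz ($297,351): Veteran's Credit: income exceeds $253,400 by $43,951 → 55 increments × $20 = $1,100 ≥ base, so the credit is $0.
Kwame ($261,050): Veteran's Credit: income exceeds $253,400 by $7,650, which is 10 full-or-partial $800 increments; reduction = 10 × $20 = $200, leaving $300.
Difference: |$0 − $300| = $300.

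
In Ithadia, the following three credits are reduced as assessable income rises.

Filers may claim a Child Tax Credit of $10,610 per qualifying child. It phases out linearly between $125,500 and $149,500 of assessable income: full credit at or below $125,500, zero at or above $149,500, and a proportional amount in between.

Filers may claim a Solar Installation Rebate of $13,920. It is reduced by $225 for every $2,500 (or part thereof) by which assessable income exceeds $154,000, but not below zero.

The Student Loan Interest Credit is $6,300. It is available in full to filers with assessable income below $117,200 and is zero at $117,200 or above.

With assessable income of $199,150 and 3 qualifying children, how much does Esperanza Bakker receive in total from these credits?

$9,645

Child Tax Credit: base = 3 × $10,610 = $31,830. $199,150 is at or above $149,500, so the credit is $0.
Solar Installation Rebate: income exceeds $154,000 by $45,150, which is 19 full-or-partial $2,500 increments; reduction = 19 × $225 = $4,275, leaving $9,645.
Student Loan Interest Credit: $199,150 meets or exceeds the $117,200 cutoff, so the credit is $0.
Total: $0 + $9,645 + $0 = $9,645.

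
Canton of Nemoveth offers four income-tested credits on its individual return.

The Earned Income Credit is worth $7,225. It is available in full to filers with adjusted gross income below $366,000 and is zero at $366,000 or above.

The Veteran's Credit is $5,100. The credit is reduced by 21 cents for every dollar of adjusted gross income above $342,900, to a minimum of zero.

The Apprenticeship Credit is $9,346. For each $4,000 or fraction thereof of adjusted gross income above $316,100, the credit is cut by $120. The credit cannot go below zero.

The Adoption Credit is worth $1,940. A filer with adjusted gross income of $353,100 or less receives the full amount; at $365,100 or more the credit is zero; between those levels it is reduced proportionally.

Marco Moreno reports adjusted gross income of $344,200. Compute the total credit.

Earned Income Credit: $344,200 is below the $366,000 cutoff, so the full $7,225 applies.
Veteran's Credit: 21% of the $1,300 excess over $342,900 is $273; credit = $5,100 − $273 = $4,827.
Apprenticeship Credit: income exceeds $316,100 by $28,100, which is 8 full-or-partial $4,000 increments; reduction = 8 × $120 = $960, leaving $8,386.
Adoption Credit: $344,200 is at or below the $353,100 threshold, so the full $1,940 applies.
Total: $7,225 + $4,827 + $8,386 + $1,940 = $22,378.

$22,378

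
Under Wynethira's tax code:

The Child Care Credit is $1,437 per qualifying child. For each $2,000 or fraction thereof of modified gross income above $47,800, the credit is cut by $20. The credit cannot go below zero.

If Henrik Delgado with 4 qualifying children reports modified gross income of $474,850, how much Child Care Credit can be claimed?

Child Care Credit: base = 4 × $1,437 = $5,748. income exceeds $47,800 by $427,050, which is 214 full-or-partial $2,000 increments; reduction = 214 × $20 = $4,280, leaving $1,468.

$1,468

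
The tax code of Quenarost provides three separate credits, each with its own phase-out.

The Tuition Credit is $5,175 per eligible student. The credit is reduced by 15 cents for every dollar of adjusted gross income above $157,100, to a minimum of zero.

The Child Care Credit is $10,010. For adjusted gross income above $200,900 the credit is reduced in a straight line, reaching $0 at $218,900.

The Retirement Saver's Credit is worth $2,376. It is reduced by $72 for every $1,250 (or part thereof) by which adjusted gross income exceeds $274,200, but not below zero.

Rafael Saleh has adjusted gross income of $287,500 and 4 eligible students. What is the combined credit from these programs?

Tuition Credit: base = 4 × $5,175 = $20,700. 15% of the $130,400 excess over $157,100 is $19,560; credit = $20,700 − $19,560 = $1,140.
Child Care Credit: $287,500 is at or above $218,900, so the credit is $0.
Retirement Saver's Credit: income exceeds $274,200 by $13,300, which is 11 full-or-partial $1,250 increments; reduction = 11 × $72 = $792, leaving $1,584.
Total: $1,140 + $0 + $1,584 = $2,724.

$2,724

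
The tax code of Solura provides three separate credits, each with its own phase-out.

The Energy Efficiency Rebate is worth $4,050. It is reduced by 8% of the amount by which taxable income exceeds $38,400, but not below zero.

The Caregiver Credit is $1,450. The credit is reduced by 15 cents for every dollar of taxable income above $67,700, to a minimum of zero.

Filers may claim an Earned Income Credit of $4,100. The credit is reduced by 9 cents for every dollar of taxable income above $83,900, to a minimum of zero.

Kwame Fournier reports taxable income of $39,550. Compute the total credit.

$9,508

Energy Efficiency Rebate: 8% of the $1,150 excess over $38,400 is $92; credit = $4,050 − $92 = $3,958.
Caregiver Credit: $39,550 is at or below the $67,700 threshold, so the full $1,450 applies.
Earned Income Credit: $39,550 is at or below the $83,900 threshold, so the full $4,100 applies.
Total: $3,958 + $1,450 + $4,100 = $9,508.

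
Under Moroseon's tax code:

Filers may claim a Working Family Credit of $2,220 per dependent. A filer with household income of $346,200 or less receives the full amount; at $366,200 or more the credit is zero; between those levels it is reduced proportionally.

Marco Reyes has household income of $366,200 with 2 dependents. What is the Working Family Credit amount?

Working Family Credit: base = 2 × $2,220 = $4,440. $366,200 is at or above $366,200, so the credit is $0.

$0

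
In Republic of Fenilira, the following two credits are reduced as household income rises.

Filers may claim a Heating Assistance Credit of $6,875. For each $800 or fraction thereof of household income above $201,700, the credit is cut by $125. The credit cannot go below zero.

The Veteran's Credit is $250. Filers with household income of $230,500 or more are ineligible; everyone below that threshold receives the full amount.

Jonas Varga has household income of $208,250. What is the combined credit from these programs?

Heating Assistance Credit: income exceeds $201,700 by $6,550, which is 9 full-or-partial $800 increments; reduction = 9 × $125 = $1,125, leaving $5,750.
Veteran's Credit: $208,250 is below the $230,500 cutoff, so the full $250 applies.
Total: $5,750 + $250 = $6,000.

$6,000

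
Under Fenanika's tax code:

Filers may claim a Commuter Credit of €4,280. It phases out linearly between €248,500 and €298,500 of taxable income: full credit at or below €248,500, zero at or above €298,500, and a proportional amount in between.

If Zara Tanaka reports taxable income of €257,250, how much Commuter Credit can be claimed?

€3,531

Commuter Credit: €257,250 is €8,750 into a €50,000 phase-out range, leaving 41,250/50,000 of the credit: €4,280 × 41,250/50,000 = €3,531.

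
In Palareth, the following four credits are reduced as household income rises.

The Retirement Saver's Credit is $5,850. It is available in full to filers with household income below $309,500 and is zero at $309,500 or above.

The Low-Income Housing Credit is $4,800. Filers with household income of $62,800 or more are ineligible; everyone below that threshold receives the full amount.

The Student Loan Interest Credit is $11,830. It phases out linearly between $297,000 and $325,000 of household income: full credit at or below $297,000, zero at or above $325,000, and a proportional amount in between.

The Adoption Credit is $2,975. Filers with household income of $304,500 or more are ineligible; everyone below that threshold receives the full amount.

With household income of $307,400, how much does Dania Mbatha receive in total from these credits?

$13,286

Retirement Saver's Credit: $307,400 is below the $309,500 cutoff, so the full $5,850 applies.
Low-Income Housing Credit: $307,400 meets or exceeds the $62,800 cutoff, so the credit is $0.
Student Loan Interest Credit: $307,400 is $10,400 into a $28,000 phase-out range, leaving 17,600/28,000 of the credit: $11,830 × 17,600/28,000 = $7,436.
Adoption Credit: $307,400 meets or exceeds the $304,500 cutoff, so the credit is $0.
Total: $5,850 + $0 + $7,436 + $0 = $13,286.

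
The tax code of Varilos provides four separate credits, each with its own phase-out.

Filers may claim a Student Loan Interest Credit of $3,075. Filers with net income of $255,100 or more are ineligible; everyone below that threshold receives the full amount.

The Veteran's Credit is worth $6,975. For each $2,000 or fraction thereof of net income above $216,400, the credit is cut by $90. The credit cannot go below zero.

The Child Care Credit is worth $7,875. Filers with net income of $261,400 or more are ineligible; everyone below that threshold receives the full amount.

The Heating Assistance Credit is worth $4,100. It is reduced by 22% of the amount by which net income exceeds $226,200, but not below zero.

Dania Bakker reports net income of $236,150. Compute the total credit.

Student Loan Interest Credit: $236,150 is below the $255,100 cutoff, so the full $3,075 applies.
Veteran's Credit: income exceeds $216,400 by $19,750, which is 10 full-or-partial $2,000 increments; reduction = 10 × $90 = $900, leaving $6,075.
Child Care Credit: $236,150 is below the $261,400 cutoff, so the full $7,875 applies.
Heating Assistance Credit: 22% of the $9,950 excess over $226,200 is $2,189; credit = $4,100 − $2,189 = $1,911.
Total: $3,075 + $6,075 + $7,875 + $1,911 = $18,936.

$18,936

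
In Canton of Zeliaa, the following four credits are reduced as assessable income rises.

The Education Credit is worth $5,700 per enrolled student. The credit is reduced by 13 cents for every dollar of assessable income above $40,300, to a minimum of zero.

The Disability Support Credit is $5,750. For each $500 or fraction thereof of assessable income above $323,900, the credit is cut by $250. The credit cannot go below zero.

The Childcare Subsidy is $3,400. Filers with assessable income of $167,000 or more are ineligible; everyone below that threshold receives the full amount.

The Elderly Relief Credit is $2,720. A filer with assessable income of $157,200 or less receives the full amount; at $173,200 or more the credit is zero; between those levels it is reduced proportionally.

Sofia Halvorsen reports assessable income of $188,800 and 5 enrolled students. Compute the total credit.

$14,945

Education Credit: base = 5 × $5,700 = $28,500. 13% of the $148,500 excess over $40,300 is $19,305; credit = $28,500 − $19,305 = $9,195.
Disability Support Credit: $188,800 is at or below the $323,900 threshold, so the full $5,750 applies.
Childcare Subsidy: $188,800 meets or exceeds the $167,000 cutoff, so the credit is $0.
Elderly Relief Credit: $188,800 is at or above $173,200, so the credit is $0.
Total: $9,195 + $5,750 + $0 + $0 = $14,945.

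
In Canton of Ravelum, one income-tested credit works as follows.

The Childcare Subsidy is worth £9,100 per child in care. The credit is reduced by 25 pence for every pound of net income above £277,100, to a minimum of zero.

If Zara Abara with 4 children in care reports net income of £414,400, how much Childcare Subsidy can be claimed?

Childcare Subsidy: base = 4 × £9,100 = £36,400. 25% of the £137,300 excess over £277,100 is £34,325; credit = £36,400 − £34,325 = £2,075.

£2,075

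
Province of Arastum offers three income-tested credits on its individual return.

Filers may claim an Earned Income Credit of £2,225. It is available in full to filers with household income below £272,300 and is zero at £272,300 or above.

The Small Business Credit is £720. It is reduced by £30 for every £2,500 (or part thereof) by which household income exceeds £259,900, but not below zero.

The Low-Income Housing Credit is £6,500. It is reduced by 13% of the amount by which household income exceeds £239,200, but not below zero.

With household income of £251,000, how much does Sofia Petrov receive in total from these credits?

Earned Income Credit: £251,000 is below the £272,300 cutoff, so the full £2,225 applies.
Small Business Credit: £251,000 is at or below the £259,900 threshold, so the full £720 applies.
Low-Income Housing Credit: 13% of the £11,800 excess over £239,200 is £1,534; credit = £6,500 − £1,534 = £4,966.
Total: £2,225 + £720 + £4,966 = £7,911.

£7,911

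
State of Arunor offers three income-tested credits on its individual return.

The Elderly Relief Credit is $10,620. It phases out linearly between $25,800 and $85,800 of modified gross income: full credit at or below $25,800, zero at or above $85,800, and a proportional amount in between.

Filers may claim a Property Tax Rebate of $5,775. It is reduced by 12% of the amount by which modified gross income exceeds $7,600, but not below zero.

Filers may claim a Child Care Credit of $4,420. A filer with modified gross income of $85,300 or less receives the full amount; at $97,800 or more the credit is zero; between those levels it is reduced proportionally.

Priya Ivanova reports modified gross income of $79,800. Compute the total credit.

Elderly Relief Credit: $79,800 is $54,000 into a $60,000 phase-out range, leaving 6,000/60,000 of the credit: $10,620 × 6,000/60,000 = $1,062.
Property Tax Rebate: 12% of the $72,200 excess over $7,600 is $8,664 ≥ base, so the credit is $0.
Child Care Credit: $79,800 is at or below the $85,300 threshold, so the full $4,420 applies.
Total: $1,062 + $0 + $4,420 = $5,482.

$5,482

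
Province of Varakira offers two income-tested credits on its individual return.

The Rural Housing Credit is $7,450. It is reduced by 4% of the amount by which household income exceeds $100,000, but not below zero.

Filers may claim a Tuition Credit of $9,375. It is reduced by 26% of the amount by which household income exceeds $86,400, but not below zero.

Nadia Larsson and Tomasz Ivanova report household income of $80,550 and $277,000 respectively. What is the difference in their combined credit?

Nadia ($80,550): Rural Housing Credit: $80,550 is at or below the $100,000 threshold, so the full $7,450 applies. Tuition Credit: $80,550 is at or below the $86,400 threshold, so the full $9,375 applies. total $7,450 + $9,375 = $16,825
Tomasz ($277,000): Rural Housing Credit: 4% of the $177,000 excess over $100,000 is $7,080; credit = $7,450 − $7,080 = $370. Tuition Credit: 26% of the $190,600 excess over $86,400 is $49,556 ≥ base, so the credit is $0. total $370 + $0 = $370
Difference: |$16,825 − $370| = $16,455.

$16,455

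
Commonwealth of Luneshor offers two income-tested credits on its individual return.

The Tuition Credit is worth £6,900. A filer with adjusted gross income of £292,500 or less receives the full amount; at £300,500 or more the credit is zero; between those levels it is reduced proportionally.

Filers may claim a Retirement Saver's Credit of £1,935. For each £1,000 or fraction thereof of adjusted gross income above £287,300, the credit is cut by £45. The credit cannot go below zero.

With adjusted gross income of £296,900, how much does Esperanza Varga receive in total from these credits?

Tuition Credit: £296,900 is £4,400 into a £8,000 phase-out range, leaving 3,600/8,000 of the credit: £6,900 × 3,600/8,000 = £3,105.
Retirement Saver's Credit: income exceeds £287,300 by £9,600, which is 10 full-or-partial £1,000 increments; reduction = 10 × £45 = £450, leaving £1,485.
Total: £3,105 + £1,485 = £4,590.

£4,590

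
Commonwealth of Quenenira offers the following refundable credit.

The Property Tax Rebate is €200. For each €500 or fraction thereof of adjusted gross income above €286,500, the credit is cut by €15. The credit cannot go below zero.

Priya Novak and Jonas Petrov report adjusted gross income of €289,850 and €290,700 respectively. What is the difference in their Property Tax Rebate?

€30

Priya (€289,850): Property Tax Rebate: income exceeds €286,500 by €3,350, which is 7 full-or-partial €500 increments; reduction = 7 × €15 = €105, leaving €95.
Jonas (€290,700): Property Tax Rebate: income exceeds €286,500 by €4,200, which is 9 full-or-partial €500 increments; reduction = 9 × €15 = €135, leaving €65.
Difference: |€95 − €65| = €30.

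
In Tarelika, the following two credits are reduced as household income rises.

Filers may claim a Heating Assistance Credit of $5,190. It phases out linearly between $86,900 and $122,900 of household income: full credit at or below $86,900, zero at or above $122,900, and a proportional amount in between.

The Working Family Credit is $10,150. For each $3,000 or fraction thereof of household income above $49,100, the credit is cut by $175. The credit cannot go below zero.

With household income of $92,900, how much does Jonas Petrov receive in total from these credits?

$11,850

Heating Assistance Credit: $92,900 is $6,000 into a $36,000 phase-out range, leaving 30,000/36,000 of the credit: $5,190 × 30,000/36,000 = $4,325.
Working Family Credit: income exceeds $49,100 by $43,800, which is 15 full-or-partial $3,000 increments; reduction = 15 × $175 = $2,625, leaving $7,525.
Total: $4,325 + $7,525 = $11,850.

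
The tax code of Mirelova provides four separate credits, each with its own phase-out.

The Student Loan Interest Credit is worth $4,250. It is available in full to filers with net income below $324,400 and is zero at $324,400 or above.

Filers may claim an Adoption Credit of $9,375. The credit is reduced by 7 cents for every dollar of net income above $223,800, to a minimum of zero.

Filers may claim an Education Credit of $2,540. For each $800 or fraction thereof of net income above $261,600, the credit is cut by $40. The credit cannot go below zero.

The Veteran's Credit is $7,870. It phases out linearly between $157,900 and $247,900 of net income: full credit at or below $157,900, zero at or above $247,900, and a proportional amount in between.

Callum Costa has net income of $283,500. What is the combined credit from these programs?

$10,866

Student Loan Interest Credit: $283,500 is below the $324,400 cutoff, so the full $4,250 applies.
Adoption Credit: 7% of the $59,700 excess over $223,800 is $4,179; credit = $9,375 − $4,179 = $5,196.
Education Credit: income exceeds $261,600 by $21,900, which is 28 full-or-partial $800 increments; reduction = 28 × $40 = $1,120, leaving $1,420.
Veteran's Credit: $283,500 is at or above $247,900, so the credit is $0.
Total: $4,250 + $5,196 + $1,420 + $0 = $10,866.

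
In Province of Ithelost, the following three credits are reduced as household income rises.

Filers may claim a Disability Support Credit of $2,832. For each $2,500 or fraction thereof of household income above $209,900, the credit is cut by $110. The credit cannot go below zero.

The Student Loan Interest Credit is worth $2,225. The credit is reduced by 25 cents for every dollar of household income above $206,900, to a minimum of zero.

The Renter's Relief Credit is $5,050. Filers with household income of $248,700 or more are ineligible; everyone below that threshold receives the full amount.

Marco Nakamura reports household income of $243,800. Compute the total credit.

Disability Support Credit: income exceeds $209,900 by $33,900, which is 14 full-or-partial $2,500 increments; reduction = 14 × $110 = $1,540, leaving $1,292.
Student Loan Interest Credit: 25% of the $36,900 excess over $206,900 is $9,225 ≥ base, so the credit is $0.
Renter's Relief Credit: $243,800 is below the $248,700 cutoff, so the full $5,050 applies.
Total: $1,292 + $0 + $5,050 = $6,342.

$6,342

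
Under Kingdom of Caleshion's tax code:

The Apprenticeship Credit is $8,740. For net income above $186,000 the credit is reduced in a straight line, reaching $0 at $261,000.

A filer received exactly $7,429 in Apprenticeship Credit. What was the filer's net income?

$7,429 is 7,429/8,740 of the full $8,740, so 1,311/8,740 of the $75,000 range has been used: income = $186,000 + $75,000 × 1,311/8,740 = $197,250.

$197,250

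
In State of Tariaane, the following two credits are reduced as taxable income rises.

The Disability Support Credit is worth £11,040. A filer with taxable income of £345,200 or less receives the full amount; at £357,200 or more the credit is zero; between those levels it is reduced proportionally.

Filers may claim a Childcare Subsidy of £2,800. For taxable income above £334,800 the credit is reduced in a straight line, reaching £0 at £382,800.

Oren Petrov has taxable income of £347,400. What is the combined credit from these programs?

£11,081

Disability Support Credit: £347,400 is £2,200 into a £12,000 phase-out range, leaving 9,800/12,000 of the credit: £11,040 × 9,800/12,000 = £9,016.
Childcare Subsidy: £347,400 is £12,600 into a £48,000 phase-out range, leaving 35,400/48,000 of the credit: £2,800 × 35,400/48,000 = £2,065.
Total: £9,016 + £2,065 = £11,081.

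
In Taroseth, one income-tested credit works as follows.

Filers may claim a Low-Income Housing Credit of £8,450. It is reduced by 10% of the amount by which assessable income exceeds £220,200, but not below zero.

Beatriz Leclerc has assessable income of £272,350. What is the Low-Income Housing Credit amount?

£3,235

Low-Income Housing Credit: 10% of the £52,150 excess over £220,200 is £5,215; credit = £8,450 − £5,215 = £3,235.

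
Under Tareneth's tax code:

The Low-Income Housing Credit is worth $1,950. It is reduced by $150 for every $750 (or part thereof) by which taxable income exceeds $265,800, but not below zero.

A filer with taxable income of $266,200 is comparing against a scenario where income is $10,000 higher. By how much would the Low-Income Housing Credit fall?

$1,800

At $266,200 — income exceeds $265,800 by $400, which is 1 full-or-partial $750 increment; reduction = 1 × $150 = $150, leaving $1,800.
At $276,200 — income exceeds $265,800 by $10,400 → 14 increments × $150 = $2,100 ≥ base, so the credit is $0.
Lost: $1,800 − $0 = $1,800.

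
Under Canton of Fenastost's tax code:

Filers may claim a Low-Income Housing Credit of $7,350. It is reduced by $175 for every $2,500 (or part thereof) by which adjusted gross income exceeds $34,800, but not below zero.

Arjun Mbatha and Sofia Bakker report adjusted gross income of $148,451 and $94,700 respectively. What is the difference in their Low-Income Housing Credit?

$3,150

Arjun ($148,451): Low-Income Housing Credit: income exceeds $34,800 by $113,651 → 46 increments × $175 = $8,050 ≥ base, so the credit is $0.
Sofia ($94,700): Low-Income Housing Credit: income exceeds $34,800 by $59,900, which is 24 full-or-partial $2,500 increments; reduction = 24 × $175 = $4,200, leaving $3,150.
Difference: |$0 − $3,150| = $3,150.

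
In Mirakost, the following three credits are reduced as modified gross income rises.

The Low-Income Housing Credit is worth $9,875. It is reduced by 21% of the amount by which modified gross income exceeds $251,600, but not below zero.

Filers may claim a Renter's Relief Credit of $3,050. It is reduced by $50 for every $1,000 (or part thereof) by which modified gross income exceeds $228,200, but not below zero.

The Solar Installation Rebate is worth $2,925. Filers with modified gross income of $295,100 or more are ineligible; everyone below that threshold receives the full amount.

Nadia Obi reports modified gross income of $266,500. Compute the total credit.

Low-Income Housing Credit: 21% of the $14,900 excess over $251,600 is $3,129; credit = $9,875 − $3,129 = $6,746.
Renter's Relief Credit: income exceeds $228,200 by $38,300, which is 39 full-or-partial $1,000 increments; reduction = 39 × $50 = $1,950, leaving $1,100.
Solar Installation Rebate: $266,500 is below the $295,100 cutoff, so the full $2,925 applies.
Total: $6,746 + $1,100 + $2,925 = $10,771.

$10,771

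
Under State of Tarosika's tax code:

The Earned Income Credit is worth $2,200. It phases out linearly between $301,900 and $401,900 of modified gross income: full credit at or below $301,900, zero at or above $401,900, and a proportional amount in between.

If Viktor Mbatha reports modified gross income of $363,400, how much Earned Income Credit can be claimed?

$847

Earned Income Credit: $363,400 is $61,500 into a $100,000 phase-out range, leaving 38,500/100,000 of the credit: $2,200 × 38,500/100,000 = $847.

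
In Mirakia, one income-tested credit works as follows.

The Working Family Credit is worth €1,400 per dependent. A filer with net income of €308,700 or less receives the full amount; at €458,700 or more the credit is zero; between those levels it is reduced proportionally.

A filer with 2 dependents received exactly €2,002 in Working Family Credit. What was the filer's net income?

Full credit = 2 × €1,400 = €2,800.
€2,002 is 2,002/2,800 of the full €2,800, so 798/2,800 of the €150,000 range has been used: income = €308,700 + €150,000 × 798/2,800 = €351,450.

€351,450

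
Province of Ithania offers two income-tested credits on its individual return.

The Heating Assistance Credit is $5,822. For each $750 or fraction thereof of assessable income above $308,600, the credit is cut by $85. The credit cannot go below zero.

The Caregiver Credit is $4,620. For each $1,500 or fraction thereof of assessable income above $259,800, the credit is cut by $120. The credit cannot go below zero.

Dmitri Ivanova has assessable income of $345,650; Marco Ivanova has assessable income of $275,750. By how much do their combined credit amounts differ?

Dmitri ($345,650): Heating Assistance Credit: income exceeds $308,600 by $37,050, which is 50 full-or-partial $750 increments; reduction = 50 × $85 = $4,250, leaving $1,572. Caregiver Credit: income exceeds $259,800 by $85,850 → 58 increments × $120 = $6,960 ≥ base, so the credit is $0. total $1,572 + $0 = $1,572
Marco ($275,750): Heating Assistance Credit: $275,750 is at or below the $308,600 threshold, so the full $5,822 applies. Caregiver Credit: income exceeds $259,800 by $15,950, which is 11 full-or-partial $1,500 increments; reduction = 11 × $120 = $1,320, leaving $3,300. total $5,822 + $3,300 = $9,122
Difference: |$1,572 − $9,122| = $7,550.

$7,550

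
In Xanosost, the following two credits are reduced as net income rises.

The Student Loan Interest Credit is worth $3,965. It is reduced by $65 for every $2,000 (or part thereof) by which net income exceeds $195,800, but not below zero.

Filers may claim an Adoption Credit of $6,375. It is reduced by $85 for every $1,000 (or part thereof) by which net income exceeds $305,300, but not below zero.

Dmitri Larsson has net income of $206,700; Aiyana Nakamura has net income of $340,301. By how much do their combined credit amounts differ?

$6,635

Dmitri ($206,700): Student Loan Interest Credit: income exceeds $195,800 by $10,900, which is 6 full-or-partial $2,000 increments; reduction = 6 × $65 = $390, leaving $3,575. Adoption Credit: $206,700 is at or below the $305,300 threshold, so the full $6,375 applies. total $3,575 + $6,375 = $9,950
Aiyana ($340,301): Student Loan Interest Credit: income exceeds $195,800 by $144,501 → 73 increments × $65 = $4,745 ≥ base, so the credit is $0. Adoption Credit: income exceeds $305,300 by $35,001, which is 36 full-or-partial $1,000 increments; reduction = 36 × $85 = $3,060, leaving $3,315. total $0 + $3,315 = $3,315
Difference: |$9,950 − $3,315| = $6,635.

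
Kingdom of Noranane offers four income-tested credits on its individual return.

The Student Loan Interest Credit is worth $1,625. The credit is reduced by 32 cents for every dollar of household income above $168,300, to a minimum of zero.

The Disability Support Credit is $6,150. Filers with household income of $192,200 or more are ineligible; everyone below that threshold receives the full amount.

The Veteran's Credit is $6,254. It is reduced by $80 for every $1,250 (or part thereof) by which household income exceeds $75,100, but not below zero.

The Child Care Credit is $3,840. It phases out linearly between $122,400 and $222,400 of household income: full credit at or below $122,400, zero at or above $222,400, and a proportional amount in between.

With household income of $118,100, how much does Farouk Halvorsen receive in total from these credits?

$15,069

Student Loan Interest Credit: $118,100 is at or below the $168,300 threshold, so the full $1,625 applies.
Disability Support Credit: $118,100 is below the $192,200 cutoff, so the full $6,150 applies.
Veteran's Credit: income exceeds $75,100 by $43,000, which is 35 full-or-partial $1,250 increments; reduction = 35 × $80 = $2,800, leaving $3,454.
Child Care Credit: $118,100 is at or below the $122,400 threshold, so the full $3,840 applies.
Total: $1,625 + $6,150 + $3,454 + $3,840 = $15,069.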